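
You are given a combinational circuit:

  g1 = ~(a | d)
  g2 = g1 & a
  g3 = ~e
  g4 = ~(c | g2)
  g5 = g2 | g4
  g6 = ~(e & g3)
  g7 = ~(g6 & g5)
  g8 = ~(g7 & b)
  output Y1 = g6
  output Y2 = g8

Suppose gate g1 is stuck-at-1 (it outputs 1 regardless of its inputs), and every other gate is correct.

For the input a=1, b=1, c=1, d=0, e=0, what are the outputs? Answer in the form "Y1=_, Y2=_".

Propagate with g1 forced: g1=1 [stuck-at-1], g2=1, g3=1, g4=0, g5=1, g6=1, g7=0, g8=1.
So the outputs are Y1=1, Y2=1. (Without the fault they would be Y1=1, Y2=0.)

Y1=1, Y2=1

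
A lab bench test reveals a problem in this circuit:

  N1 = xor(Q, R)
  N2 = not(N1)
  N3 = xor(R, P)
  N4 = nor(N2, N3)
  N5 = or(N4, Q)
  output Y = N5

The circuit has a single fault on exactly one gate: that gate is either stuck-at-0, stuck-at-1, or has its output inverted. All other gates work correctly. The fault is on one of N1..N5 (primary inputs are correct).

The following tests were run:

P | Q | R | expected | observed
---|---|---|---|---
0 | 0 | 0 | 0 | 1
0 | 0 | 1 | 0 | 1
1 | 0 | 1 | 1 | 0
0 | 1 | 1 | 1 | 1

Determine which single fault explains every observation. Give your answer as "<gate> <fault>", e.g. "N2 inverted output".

Fault-free values for test 1 (P=0, Q=0, R=0): N1=0, N2=1, N3=0, N4=0, N5=0, giving Y=0. Observed 1.
Test 1: faults giving observed 1 are {N1 stuck-at-1, N1 inverted output, N2 stuck-at-0, N2 inverted output, N4 stuck-at-1, N4 inverted output, N5 stuck-at-1, N5 inverted output}.
Test 2 (P=0, Q=0, R=1): fault-free N1=1, N2=0, N3=1, N4=0, N5=0 → 0; observed 1. Eliminates N1 stuck-at-1, N1 inverted output, N2 stuck-at-0, N2 inverted output.
Test 3 (P=1, Q=0, R=1): fault-free N1=1, N2=0, N3=0, N4=1, N5=1 → 1; observed 0. Eliminates N4 stuck-at-1, N5 stuck-at-1.
Test 4 (P=0, Q=1, R=1): fault-free N1=0, N2=1, N3=1, N4=0, N5=1 → 1; observed 1. Eliminates N5 inverted output.
Only N4 inverted output is consistent with every test.

N4 inverted output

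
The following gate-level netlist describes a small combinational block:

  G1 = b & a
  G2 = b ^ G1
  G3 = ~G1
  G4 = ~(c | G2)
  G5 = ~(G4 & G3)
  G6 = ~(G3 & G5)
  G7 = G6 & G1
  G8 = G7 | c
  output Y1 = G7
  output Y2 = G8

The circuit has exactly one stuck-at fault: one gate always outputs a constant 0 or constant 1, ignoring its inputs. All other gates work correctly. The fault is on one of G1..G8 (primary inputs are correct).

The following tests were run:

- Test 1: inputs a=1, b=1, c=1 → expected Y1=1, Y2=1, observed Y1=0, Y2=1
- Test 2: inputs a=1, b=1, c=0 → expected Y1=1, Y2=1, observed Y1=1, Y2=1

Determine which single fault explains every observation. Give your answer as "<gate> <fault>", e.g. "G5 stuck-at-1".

G3 stuck-at-1

Fault-free values for test 1 (a=1, b=1, c=1): G1=1, G2=0, G3=0, G4=0, G5=1, G6=1, G7=1, G8=1, giving Y1=1, Y2=1. Observed Y1=0, Y2=1.
Test 1: faults giving observed Y1=0, Y2=1 are {G1 stuck-at-0, G3 stuck-at-1, G6 stuck-at-0, G7 stuck-at-0}.
Test 2 (a=1, b=1, c=0): fault-free G1=1, G2=0, G3=0, G4=1, G5=1, G6=1, G7=1, G8=1 → Y1=1, Y2=1; observed Y1=1, Y2=1. Eliminates G1 stuck-at-0, G6 stuck-at-0, G7 stuck-at-0.
Only G3 stuck-at-1 is consistent with every test.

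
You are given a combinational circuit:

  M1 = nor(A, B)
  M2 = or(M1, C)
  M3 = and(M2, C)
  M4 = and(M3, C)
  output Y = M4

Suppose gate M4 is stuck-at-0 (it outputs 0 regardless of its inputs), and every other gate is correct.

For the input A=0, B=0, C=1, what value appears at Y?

0

Propagate with M4 forced: M1=1, M2=1, M3=1, M4=0 [stuck-at-0].
So Y = 0. (Without the fault it would be 1.)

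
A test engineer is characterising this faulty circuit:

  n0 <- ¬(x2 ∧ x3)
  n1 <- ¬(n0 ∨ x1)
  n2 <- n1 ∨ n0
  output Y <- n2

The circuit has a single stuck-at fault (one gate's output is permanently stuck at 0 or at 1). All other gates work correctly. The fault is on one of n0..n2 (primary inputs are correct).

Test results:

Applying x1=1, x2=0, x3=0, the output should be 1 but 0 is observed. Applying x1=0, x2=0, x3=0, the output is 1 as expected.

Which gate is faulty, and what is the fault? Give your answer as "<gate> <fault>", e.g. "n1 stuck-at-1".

Fault-free values for test 1 (x1=1, x2=0, x3=0): n0=1, n1=0, n2=1, giving Y=1. Observed 0.
Test 1: faults giving observed 0 are {n0 stuck-at-0, n2 stuck-at-0}.
Test 2 (x1=0, x2=0, x3=0): fault-free n0=1, n1=0, n2=1 → 1; observed 1. Eliminates n2 stuck-at-0.
Only n0 stuck-at-0 is consistent with every test.

n0 stuck-at-0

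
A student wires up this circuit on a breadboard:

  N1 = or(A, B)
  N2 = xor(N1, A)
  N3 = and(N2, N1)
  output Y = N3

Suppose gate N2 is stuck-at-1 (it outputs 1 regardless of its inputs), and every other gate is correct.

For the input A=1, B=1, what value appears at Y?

1

Propagate with N2 forced: N1=1, N2=1 [stuck-at-1], N3=1.
So Y = 1. (Without the fault it would be 0.)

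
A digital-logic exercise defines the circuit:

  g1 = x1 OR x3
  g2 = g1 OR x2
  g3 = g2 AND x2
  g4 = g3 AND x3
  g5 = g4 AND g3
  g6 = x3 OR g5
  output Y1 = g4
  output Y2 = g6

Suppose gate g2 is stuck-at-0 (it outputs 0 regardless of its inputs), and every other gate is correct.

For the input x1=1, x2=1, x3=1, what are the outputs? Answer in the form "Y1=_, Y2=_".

Propagate with g2 forced: g1=1, g2=0 [stuck-at-0], g3=0, g4=0, g5=0, g6=1.
So the outputs are Y1=0, Y2=1. (Without the fault they would be Y1=1, Y2=1.)

Y1=0, Y2=1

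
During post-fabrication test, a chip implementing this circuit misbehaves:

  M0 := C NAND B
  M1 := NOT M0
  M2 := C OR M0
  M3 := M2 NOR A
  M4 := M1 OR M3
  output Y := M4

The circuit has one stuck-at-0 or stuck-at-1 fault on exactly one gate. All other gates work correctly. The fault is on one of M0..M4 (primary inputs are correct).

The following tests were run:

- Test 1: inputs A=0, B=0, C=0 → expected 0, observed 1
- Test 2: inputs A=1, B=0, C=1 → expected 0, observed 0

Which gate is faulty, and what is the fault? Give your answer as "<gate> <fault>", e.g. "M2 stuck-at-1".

Fault-free values for test 1 (A=0, B=0, C=0): M0=1, M1=0, M2=1, M3=0, M4=0, giving Y=0. Observed 1.
Test 1: faults giving observed 1 are {M0 stuck-at-0, M1 stuck-at-1, M2 stuck-at-0, M3 stuck-at-1, M4 stuck-at-1}.
Test 2 (A=1, B=0, C=1): fault-free M0=1, M1=0, M2=1, M3=0, M4=0 → 0; observed 0. Eliminates M0 stuck-at-0, M1 stuck-at-1, M3 stuck-at-1, M4 stuck-at-1.
Only M2 stuck-at-0 is consistent with every test.

M2 stuck-at-0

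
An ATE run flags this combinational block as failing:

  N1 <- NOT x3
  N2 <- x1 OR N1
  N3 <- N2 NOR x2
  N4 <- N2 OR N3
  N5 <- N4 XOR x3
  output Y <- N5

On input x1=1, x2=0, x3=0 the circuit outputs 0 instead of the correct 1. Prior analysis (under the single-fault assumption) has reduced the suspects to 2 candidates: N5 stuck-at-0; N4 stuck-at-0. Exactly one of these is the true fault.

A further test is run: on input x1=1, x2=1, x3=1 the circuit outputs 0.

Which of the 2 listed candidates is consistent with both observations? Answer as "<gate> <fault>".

N5 stuck-at-0

Evaluate each candidate on input x1=1, x2=1, x3=1:
  N5 stuck-at-0: N1=0, N2=1, N3=0, N4=1, N5=0 [stuck-at-0] → 0 — matches
  N4 stuck-at-0: N1=0, N2=1, N3=0, N4=0 [stuck-at-0], N5=1 → 1 — eliminated
Only N5 stuck-at-0 reproduces the observed 0.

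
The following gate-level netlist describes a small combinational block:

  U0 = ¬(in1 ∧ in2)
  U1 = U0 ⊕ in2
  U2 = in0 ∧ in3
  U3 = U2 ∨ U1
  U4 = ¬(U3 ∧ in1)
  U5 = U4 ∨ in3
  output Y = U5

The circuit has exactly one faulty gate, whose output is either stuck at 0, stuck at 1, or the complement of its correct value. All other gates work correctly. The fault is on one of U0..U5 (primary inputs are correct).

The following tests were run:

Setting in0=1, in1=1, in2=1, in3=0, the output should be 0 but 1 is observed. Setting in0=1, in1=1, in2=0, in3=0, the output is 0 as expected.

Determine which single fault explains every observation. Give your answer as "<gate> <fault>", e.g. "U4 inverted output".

Fault-free values for test 1 (in0=1, in1=1, in2=1, in3=0): U0=0, U1=1, U2=0, U3=1, U4=0, U5=0, giving Y=0. Observed 1.
Test 1: faults giving observed 1 are {U0 stuck-at-1, U0 inverted output, U1 stuck-at-0, U1 inverted output, U3 stuck-at-0, U3 inverted output, U4 stuck-at-1, U4 inverted output, U5 stuck-at-1, U5 inverted output}.
Test 2 (in0=1, in1=1, in2=0, in3=0): fault-free U0=1, U1=1, U2=0, U3=1, U4=0, U5=0 → 0; observed 0. Eliminates U0 inverted output, U1 stuck-at-0, U1 inverted output, U3 stuck-at-0, U3 inverted output, U4 stuck-at-1, U4 inverted output, U5 stuck-at-1, U5 inverted output.
Only U0 stuck-at-1 is consistent with every test.

U0 stuck-at-1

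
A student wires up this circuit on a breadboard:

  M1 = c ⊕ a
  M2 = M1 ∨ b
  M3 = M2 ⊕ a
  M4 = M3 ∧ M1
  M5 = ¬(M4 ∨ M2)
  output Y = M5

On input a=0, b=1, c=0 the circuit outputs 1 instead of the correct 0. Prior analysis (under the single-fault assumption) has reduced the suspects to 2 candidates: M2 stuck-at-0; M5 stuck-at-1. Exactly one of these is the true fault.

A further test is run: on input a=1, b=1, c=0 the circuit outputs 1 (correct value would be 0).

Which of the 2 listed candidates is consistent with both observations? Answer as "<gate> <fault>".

Evaluate each candidate on input a=1, b=1, c=0:
  M2 stuck-at-0: M1=1, M2=0 [stuck-at-0], M3=1, M4=1, M5=0 → 0 — eliminated
  M5 stuck-at-1: M1=1, M2=1, M3=0, M4=0, M5=1 [stuck-at-1] → 1 — matches
Only M5 stuck-at-1 reproduces the observed 1.

M5 stuck-at-1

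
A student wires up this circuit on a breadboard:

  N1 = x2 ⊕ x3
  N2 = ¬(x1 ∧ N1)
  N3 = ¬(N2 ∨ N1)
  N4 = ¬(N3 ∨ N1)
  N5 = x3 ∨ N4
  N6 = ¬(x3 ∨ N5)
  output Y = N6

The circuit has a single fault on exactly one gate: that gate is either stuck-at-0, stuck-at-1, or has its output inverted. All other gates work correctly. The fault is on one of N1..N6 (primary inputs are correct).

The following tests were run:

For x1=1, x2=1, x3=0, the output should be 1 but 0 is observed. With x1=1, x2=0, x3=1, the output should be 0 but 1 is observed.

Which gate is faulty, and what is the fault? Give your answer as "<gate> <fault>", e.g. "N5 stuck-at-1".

Fault-free values for test 1 (x1=1, x2=1, x3=0): N1=1, N2=0, N3=0, N4=0, N5=0, N6=1, giving Y=1. Observed 0.
Test 1: faults giving observed 0 are {N1 stuck-at-0, N1 inverted output, N4 stuck-at-1, N4 inverted output, N5 stuck-at-1, N5 inverted output, N6 stuck-at-0, N6 inverted output}.
Test 2 (x1=1, x2=0, x3=1): fault-free N1=1, N2=0, N3=0, N4=0, N5=1, N6=0 → 0; observed 1. Eliminates N1 stuck-at-0, N1 inverted output, N4 stuck-at-1, N4 inverted output, N5 stuck-at-1, N5 inverted output, N6 stuck-at-0.
Only N6 inverted output is consistent with every test.

N6 inverted output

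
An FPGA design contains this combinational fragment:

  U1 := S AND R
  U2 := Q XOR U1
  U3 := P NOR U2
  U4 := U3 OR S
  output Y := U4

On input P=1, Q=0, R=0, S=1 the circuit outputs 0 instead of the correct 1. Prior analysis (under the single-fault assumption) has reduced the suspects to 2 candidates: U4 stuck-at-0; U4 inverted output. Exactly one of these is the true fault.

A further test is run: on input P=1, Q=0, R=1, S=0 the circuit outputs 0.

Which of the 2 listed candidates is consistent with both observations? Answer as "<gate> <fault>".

U4 stuck-at-0

Evaluate each candidate on input P=1, Q=0, R=1, S=0:
  U4 stuck-at-0: U1=0, U2=0, U3=0, U4=0 [stuck-at-0] → 0 — matches
  U4 inverted output: U1=0, U2=0, U3=0, U4=1 [inverted output] → 1 — eliminated
Only U4 stuck-at-0 reproduces the observed 0.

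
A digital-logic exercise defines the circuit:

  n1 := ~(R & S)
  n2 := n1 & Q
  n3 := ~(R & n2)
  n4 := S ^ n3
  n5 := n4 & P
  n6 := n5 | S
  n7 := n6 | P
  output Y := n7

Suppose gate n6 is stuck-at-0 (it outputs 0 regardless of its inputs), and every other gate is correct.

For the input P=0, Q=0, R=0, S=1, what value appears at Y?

Propagate with n6 forced: n1=1, n2=0, n3=1, n4=0, n5=0, n6=0 [stuck-at-0], n7=0.
So Y = 0. (Without the fault it would be 1.)

0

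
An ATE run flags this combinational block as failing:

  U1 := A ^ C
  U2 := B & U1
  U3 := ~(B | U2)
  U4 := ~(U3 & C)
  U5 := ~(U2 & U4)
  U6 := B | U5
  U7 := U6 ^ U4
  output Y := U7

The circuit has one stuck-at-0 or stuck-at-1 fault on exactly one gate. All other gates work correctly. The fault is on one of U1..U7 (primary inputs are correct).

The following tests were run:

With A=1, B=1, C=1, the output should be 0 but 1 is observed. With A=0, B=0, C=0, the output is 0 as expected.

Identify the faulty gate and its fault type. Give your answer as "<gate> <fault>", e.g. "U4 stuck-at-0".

Fault-free values for test 1 (A=1, B=1, C=1): U1=0, U2=0, U3=0, U4=1, U5=1, U6=1, U7=0, giving Y=0. Observed 1.
Test 1: faults giving observed 1 are {U3 stuck-at-1, U4 stuck-at-0, U6 stuck-at-0, U7 stuck-at-1}.
Test 2 (A=0, B=0, C=0): fault-free U1=0, U2=0, U3=1, U4=1, U5=1, U6=1, U7=0 → 0; observed 0. Eliminates U4 stuck-at-0, U6 stuck-at-0, U7 stuck-at-1.
Only U3 stuck-at-1 is consistent with every test.

U3 stuck-at-1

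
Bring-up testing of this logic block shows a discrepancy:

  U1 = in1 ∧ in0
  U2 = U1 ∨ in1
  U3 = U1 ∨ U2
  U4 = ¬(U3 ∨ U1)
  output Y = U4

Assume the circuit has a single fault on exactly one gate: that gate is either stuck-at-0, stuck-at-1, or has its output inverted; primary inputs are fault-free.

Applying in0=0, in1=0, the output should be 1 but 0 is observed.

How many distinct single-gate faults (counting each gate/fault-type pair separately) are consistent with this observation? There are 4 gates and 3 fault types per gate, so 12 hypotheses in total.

8

Fault-free: U1=0, U2=0, U3=0, U4=1 → 1. Observed 0.
  U1 stuck-at-0: output 1 ✗
  U1 stuck-at-1: output 0 ✓
  U1 inverted output: output 0 ✓
  U2 stuck-at-0: output 1 ✗
  U2 stuck-at-1: output 0 ✓
  U2 inverted output: output 0 ✓
  U3 stuck-at-0: output 1 ✗
  U3 stuck-at-1: output 0 ✓
  U3 inverted output: output 0 ✓
  U4 stuck-at-0: output 0 ✓
  U4 stuck-at-1: output 1 ✗
  U4 inverted output: output 0 ✓
Consistent faults: {U1 stuck-at-1, U1 inverted output, U2 stuck-at-1, U2 inverted output, U3 stuck-at-1, U3 inverted output, U4 stuck-at-0, U4 inverted output} — 8 in all.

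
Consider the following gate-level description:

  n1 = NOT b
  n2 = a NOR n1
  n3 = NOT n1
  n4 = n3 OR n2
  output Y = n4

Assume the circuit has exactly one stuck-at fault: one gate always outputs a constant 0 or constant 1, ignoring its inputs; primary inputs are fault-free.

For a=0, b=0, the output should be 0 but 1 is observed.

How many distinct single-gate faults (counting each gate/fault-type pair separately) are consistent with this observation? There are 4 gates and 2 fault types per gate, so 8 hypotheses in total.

Fault-free: n1=1, n2=0, n3=0, n4=0 → 0. Observed 1.
  n1 stuck-at-0: output 1 ✓
  n1 stuck-at-1: output 0 ✗
  n2 stuck-at-0: output 0 ✗
  n2 stuck-at-1: output 1 ✓
  n3 stuck-at-0: output 0 ✗
  n3 stuck-at-1: output 1 ✓
  n4 stuck-at-0: output 0 ✗
  n4 stuck-at-1: output 1 ✓
Consistent faults: {n1 stuck-at-0, n2 stuck-at-1, n3 stuck-at-1, n4 stuck-at-1} — 4 in all.

4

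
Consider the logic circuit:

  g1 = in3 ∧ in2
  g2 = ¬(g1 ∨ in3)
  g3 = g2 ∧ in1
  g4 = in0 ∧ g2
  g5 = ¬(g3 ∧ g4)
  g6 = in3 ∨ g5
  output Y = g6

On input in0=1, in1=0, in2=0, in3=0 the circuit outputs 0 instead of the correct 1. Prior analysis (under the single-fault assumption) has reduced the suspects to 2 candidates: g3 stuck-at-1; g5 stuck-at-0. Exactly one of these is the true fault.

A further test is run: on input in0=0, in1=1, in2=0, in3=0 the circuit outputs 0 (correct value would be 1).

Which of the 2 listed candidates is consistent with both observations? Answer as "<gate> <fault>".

g5 stuck-at-0

Evaluate each candidate on input in0=0, in1=1, in2=0, in3=0:
  g3 stuck-at-1: g1=0, g2=1, g3=1 [stuck-at-1], g4=0, g5=1, g6=1 → 1 — eliminated
  g5 stuck-at-0: g1=0, g2=1, g3=1, g4=0, g5=0 [stuck-at-0], g6=0 → 0 — matches
Only g5 stuck-at-0 reproduces the observed 0.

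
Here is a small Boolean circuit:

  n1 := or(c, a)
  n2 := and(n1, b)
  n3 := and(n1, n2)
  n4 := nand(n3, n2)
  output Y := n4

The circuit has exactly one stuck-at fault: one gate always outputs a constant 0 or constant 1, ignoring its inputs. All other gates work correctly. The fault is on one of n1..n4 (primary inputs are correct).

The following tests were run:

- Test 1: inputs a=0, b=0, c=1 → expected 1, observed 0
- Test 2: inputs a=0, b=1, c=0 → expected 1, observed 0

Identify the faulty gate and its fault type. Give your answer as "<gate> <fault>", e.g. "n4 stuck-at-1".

n4 stuck-at-0

Fault-free values for test 1 (a=0, b=0, c=1): n1=1, n2=0, n3=0, n4=1, giving Y=1. Observed 0.
Test 1: faults giving observed 0 are {n2 stuck-at-1, n4 stuck-at-0}.
Test 2 (a=0, b=1, c=0): fault-free n1=0, n2=0, n3=0, n4=1 → 1; observed 0. Eliminates n2 stuck-at-1.
Only n4 stuck-at-0 is consistent with every test.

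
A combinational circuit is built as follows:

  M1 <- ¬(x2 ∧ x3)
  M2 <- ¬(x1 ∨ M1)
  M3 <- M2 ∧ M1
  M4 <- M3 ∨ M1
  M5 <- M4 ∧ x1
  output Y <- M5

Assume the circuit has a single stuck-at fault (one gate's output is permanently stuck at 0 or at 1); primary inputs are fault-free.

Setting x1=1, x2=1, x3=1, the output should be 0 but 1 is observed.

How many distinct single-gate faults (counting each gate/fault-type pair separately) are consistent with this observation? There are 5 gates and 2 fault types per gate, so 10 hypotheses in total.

4

Fault-free: M1=0, M2=0, M3=0, M4=0, M5=0 → 0. Observed 1.
  M1 stuck-at-0: output 0 ✗
  M1 stuck-at-1: output 1 ✓
  M2 stuck-at-0: output 0 ✗
  M2 stuck-at-1: output 0 ✗
  M3 stuck-at-0: output 0 ✗
  M3 stuck-at-1: output 1 ✓
  M4 stuck-at-0: output 0 ✗
  M4 stuck-at-1: output 1 ✓
  M5 stuck-at-0: output 0 ✗
  M5 stuck-at-1: output 1 ✓
Consistent faults: {M1 stuck-at-1, M3 stuck-at-1, M4 stuck-at-1, M5 stuck-at-1} — 4 in all.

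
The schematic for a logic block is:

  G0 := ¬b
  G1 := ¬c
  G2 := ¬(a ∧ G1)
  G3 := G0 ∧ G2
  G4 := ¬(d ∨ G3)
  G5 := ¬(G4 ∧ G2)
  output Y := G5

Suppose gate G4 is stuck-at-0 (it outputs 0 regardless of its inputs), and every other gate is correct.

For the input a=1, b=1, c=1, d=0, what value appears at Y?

Propagate with G4 forced: G0=0, G1=0, G2=1, G3=0, G4=0 [stuck-at-0], G5=1.
So Y = 1. (Without the fault it would be 0.)

1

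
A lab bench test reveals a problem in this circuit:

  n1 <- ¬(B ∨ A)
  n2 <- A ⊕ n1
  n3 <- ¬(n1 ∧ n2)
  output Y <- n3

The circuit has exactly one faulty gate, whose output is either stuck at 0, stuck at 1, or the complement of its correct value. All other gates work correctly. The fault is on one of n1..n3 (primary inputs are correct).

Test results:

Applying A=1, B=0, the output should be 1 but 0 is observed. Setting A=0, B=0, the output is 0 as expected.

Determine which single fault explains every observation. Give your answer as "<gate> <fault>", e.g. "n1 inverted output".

n3 stuck-at-0

Fault-free values for test 1 (A=1, B=0): n1=0, n2=1, n3=1, giving Y=1. Observed 0.
Test 1: faults giving observed 0 are {n3 stuck-at-0, n3 inverted output}.
Test 2 (A=0, B=0): fault-free n1=1, n2=1, n3=0 → 0; observed 0. Eliminates n3 inverted output.
Only n3 stuck-at-0 is consistent with every test.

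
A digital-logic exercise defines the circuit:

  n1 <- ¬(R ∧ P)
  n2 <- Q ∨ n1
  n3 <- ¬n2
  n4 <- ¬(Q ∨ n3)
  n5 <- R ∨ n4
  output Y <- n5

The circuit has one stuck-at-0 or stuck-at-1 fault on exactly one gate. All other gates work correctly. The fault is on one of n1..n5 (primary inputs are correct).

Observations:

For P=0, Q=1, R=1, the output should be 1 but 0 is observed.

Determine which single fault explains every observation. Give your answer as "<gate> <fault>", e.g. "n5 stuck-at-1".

Fault-free values for test 1 (P=0, Q=1, R=1): n1=1, n2=1, n3=0, n4=0, n5=1, giving Y=1. Observed 0.
Test 1: faults giving observed 0 are {n5 stuck-at-0}.
Only n5 stuck-at-0 is consistent with every test.

n5 stuck-at-0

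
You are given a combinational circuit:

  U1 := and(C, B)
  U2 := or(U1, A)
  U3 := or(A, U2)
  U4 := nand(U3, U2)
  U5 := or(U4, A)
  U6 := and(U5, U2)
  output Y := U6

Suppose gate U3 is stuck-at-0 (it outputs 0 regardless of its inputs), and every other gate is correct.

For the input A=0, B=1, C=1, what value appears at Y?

Propagate with U3 forced: U1=1, U2=1, U3=0 [stuck-at-0], U4=1, U5=1, U6=1.
So Y = 1. (Without the fault it would be 0.)

1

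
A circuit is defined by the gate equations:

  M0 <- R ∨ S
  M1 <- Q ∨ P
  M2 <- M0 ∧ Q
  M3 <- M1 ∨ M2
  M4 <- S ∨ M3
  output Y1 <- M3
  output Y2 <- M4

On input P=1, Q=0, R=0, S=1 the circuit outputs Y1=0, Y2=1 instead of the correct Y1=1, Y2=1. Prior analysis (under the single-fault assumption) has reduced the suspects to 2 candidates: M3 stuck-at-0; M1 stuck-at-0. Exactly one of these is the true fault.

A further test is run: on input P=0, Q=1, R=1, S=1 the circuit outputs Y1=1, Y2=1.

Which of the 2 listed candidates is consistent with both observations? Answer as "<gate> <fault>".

M1 stuck-at-0

Evaluate each candidate on input P=0, Q=1, R=1, S=1:
  M3 stuck-at-0: M0=1, M1=1, M2=1, M3=0 [stuck-at-0], M4=1 → Y1=0, Y2=1 — eliminated
  M1 stuck-at-0: M0=1, M1=0 [stuck-at-0], M2=1, M3=1, M4=1 → Y1=1, Y2=1 — matches
Only M1 stuck-at-0 reproduces the observed Y1=1, Y2=1.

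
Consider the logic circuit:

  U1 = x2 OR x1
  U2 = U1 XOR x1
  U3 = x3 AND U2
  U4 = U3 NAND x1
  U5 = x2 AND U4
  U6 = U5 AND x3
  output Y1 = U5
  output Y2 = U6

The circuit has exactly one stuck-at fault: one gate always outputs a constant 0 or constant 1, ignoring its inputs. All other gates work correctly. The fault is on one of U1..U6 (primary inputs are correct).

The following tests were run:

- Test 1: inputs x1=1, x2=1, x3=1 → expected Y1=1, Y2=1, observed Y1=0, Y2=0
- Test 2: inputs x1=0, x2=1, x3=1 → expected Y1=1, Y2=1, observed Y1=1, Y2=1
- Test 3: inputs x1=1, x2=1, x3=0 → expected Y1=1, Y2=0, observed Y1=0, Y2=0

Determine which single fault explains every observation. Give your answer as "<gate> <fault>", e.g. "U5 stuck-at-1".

U3 stuck-at-1

Fault-free values for test 1 (x1=1, x2=1, x3=1): U1=1, U2=0, U3=0, U4=1, U5=1, U6=1, giving Y1=1, Y2=1. Observed Y1=0, Y2=0.
Test 1: faults giving observed Y1=0, Y2=0 are {U1 stuck-at-0, U2 stuck-at-1, U3 stuck-at-1, U4 stuck-at-0, U5 stuck-at-0}.
Test 2 (x1=0, x2=1, x3=1): fault-free U1=1, U2=1, U3=1, U4=1, U5=1, U6=1 → Y1=1, Y2=1; observed Y1=1, Y2=1. Eliminates U4 stuck-at-0, U5 stuck-at-0.
Test 3 (x1=1, x2=1, x3=0): fault-free U1=1, U2=0, U3=0, U4=1, U5=1, U6=0 → Y1=1, Y2=0; observed Y1=0, Y2=0. Eliminates U1 stuck-at-0, U2 stuck-at-1.
Only U3 stuck-at-1 is consistent with every test.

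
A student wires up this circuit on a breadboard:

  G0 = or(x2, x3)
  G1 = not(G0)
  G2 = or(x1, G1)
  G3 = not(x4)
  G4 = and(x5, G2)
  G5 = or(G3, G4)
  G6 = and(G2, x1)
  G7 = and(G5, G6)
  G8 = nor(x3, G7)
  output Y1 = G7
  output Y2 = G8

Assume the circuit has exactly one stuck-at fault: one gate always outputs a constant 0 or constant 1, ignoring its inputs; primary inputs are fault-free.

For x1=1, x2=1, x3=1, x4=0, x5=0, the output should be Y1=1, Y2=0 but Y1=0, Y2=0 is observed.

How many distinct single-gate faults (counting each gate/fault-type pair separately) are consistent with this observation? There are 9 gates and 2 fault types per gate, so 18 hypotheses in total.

Fault-free: G0=1, G1=0, G2=1, G3=1, G4=0, G5=1, G6=1, G7=1, G8=0 → Y1=1, Y2=0. Observed Y1=0, Y2=0.
  G0: none of the 2 fault types match ✗
  G1: none of the 2 fault types match ✗
  G2: stuck-at-0 ✓; others ✗
  G3: stuck-at-0 ✓; others ✗
  G4: none of the 2 fault types match ✗
  G5: stuck-at-0 ✓; others ✗
  G6: stuck-at-0 ✓; others ✗
  G7: stuck-at-0 ✓; others ✗
  G8: none of the 2 fault types match ✗
Consistent faults: {G2 stuck-at-0, G3 stuck-at-0, G5 stuck-at-0, G6 stuck-at-0, G7 stuck-at-0} — 5 in all.

5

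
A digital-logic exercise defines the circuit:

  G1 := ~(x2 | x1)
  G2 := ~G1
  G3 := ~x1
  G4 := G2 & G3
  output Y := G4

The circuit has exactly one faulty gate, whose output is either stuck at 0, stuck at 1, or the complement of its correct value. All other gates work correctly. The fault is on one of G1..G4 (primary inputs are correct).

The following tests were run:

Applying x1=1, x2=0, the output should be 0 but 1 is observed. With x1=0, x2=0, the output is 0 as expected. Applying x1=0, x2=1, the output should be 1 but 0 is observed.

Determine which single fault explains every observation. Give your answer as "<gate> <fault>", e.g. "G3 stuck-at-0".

G3 inverted output

Fault-free values for test 1 (x1=1, x2=0): G1=0, G2=1, G3=0, G4=0, giving Y=0. Observed 1.
Test 1: faults giving observed 1 are {G3 stuck-at-1, G3 inverted output, G4 stuck-at-1, G4 inverted output}.
Test 2 (x1=0, x2=0): fault-free G1=1, G2=0, G3=1, G4=0 → 0; observed 0. Eliminates G4 stuck-at-1, G4 inverted output.
Test 3 (x1=0, x2=1): fault-free G1=0, G2=1, G3=1, G4=1 → 1; observed 0. Eliminates G3 stuck-at-1.
Only G3 inverted output is consistent with every test.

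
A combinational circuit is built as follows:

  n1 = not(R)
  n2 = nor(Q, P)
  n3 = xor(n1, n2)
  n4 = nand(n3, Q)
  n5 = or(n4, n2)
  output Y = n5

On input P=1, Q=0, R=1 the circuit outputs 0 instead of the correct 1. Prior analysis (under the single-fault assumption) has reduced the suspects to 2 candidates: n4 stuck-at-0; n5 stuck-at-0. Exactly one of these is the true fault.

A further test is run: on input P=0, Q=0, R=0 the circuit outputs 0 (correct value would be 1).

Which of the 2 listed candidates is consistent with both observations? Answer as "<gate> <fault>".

n5 stuck-at-0

Evaluate each candidate on input P=0, Q=0, R=0:
  n4 stuck-at-0: n1=1, n2=1, n3=0, n4=0 [stuck-at-0], n5=1 → 1 — eliminated
  n5 stuck-at-0: n1=1, n2=1, n3=0, n4=1, n5=0 [stuck-at-0] → 0 — matches
Only n5 stuck-at-0 reproduces the observed 0.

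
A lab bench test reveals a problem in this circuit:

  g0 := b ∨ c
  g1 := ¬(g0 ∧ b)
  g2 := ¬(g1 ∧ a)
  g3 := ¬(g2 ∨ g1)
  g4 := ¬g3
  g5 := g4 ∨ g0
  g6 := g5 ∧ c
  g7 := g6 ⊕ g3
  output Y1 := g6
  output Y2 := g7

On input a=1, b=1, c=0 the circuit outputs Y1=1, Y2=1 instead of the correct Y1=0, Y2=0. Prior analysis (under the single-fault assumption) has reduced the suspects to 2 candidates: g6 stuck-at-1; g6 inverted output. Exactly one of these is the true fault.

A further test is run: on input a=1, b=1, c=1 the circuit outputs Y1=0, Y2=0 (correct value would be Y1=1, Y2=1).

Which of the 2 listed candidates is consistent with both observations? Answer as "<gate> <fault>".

g6 inverted output

Evaluate each candidate on input a=1, b=1, c=1:
  g6 stuck-at-1: g0=1, g1=0, g2=1, g3=0, g4=1, g5=1, g6=1 [stuck-at-1], g7=1 → Y1=1, Y2=1 — eliminated
  g6 inverted output: g0=1, g1=0, g2=1, g3=0, g4=1, g5=1, g6=0 [inverted output], g7=0 → Y1=0, Y2=0 — matches
Only g6 inverted output reproduces the observed Y1=0, Y2=0.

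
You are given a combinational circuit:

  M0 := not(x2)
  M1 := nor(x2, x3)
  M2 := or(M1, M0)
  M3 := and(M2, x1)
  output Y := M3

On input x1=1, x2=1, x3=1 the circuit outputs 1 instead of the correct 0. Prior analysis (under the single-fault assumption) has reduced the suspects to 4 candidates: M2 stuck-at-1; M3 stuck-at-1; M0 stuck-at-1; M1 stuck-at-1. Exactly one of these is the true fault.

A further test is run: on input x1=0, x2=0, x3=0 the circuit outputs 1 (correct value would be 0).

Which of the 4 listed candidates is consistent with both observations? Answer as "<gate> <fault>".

M3 stuck-at-1

Evaluate each candidate on input x1=0, x2=0, x3=0:
  M2 stuck-at-1: M0=1, M1=1, M2=1 [stuck-at-1], M3=0 → 0 — eliminated
  M3 stuck-at-1: M0=1, M1=1, M2=1, M3=1 [stuck-at-1] → 1 — matches
  M0 stuck-at-1: M0=1 [stuck-at-1], M1=1, M2=1, M3=0 → 0 — eliminated
  M1 stuck-at-1: M0=1, M1=1 [stuck-at-1], M2=1, M3=0 → 0 — eliminated
Only M3 stuck-at-1 reproduces the observed 1.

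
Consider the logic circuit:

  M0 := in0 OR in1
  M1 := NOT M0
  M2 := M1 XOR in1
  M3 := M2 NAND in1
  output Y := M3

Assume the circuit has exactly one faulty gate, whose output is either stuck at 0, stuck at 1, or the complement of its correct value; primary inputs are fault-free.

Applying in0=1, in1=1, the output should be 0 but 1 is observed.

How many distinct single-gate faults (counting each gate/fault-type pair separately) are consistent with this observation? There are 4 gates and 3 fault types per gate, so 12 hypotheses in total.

Fault-free: M0=1, M1=0, M2=1, M3=0 → 0. Observed 1.
  M0 stuck-at-0: output 1 ✓
  M0 stuck-at-1: output 0 ✗
  M0 inverted output: output 1 ✓
  M1 stuck-at-0: output 0 ✗
  M1 stuck-at-1: output 1 ✓
  M1 inverted output: output 1 ✓
  M2 stuck-at-0: output 1 ✓
  M2 stuck-at-1: output 0 ✗
  M2 inverted output: output 1 ✓
  M3 stuck-at-0: output 0 ✗
  M3 stuck-at-1: output 1 ✓
  M3 inverted output: output 1 ✓
Consistent faults: {M0 stuck-at-0, M0 inverted output, M1 stuck-at-1, M1 inverted output, M2 stuck-at-0, M2 inverted output, M3 stuck-at-1, M3 inverted output} — 8 in all.

8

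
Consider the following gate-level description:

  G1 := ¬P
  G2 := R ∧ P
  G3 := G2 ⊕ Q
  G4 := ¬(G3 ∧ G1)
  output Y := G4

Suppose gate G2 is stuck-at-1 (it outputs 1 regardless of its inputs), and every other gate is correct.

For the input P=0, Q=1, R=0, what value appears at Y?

Propagate with G2 forced: G1=1, G2=1 [stuck-at-1], G3=0, G4=1.
So Y = 1. (Without the fault it would be 0.)

1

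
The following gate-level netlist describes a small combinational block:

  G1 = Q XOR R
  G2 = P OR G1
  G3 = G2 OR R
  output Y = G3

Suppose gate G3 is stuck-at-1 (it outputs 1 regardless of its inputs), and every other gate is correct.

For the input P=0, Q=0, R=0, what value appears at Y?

Propagate with G3 forced: G1=0, G2=0, G3=1 [stuck-at-1].
So Y = 1. (Without the fault it would be 0.)

1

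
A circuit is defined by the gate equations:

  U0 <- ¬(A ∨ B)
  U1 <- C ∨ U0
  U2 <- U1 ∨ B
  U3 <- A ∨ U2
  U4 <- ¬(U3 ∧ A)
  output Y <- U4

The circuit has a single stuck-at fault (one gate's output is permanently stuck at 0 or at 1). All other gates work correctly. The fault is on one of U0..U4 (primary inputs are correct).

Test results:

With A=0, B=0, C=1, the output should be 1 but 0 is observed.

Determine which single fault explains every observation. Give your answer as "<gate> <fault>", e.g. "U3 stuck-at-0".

U4 stuck-at-0

Fault-free values for test 1 (A=0, B=0, C=1): U0=1, U1=1, U2=1, U3=1, U4=1, giving Y=1. Observed 0.
Test 1: faults giving observed 0 are {U4 stuck-at-0}.
Only U4 stuck-at-0 is consistent with every test.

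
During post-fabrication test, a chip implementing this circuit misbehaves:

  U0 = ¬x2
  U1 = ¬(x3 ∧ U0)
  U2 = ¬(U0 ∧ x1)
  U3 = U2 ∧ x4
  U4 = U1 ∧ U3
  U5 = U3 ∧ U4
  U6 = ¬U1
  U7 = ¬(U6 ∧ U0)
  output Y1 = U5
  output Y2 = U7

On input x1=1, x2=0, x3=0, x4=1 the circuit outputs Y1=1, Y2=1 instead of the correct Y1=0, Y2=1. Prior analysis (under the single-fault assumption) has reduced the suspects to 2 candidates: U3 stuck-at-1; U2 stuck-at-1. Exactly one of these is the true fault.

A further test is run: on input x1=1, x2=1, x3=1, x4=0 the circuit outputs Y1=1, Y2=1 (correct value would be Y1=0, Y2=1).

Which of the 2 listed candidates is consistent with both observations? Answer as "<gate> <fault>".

Evaluate each candidate on input x1=1, x2=1, x3=1, x4=0:
  U3 stuck-at-1: U0=0, U1=1, U2=1, U3=1 [stuck-at-1], U4=1, U5=1, U6=0, U7=1 → Y1=1, Y2=1 — matches
  U2 stuck-at-1: U0=0, U1=1, U2=1 [stuck-at-1], U3=0, U4=0, U5=0, U6=0, U7=1 → Y1=0, Y2=1 — eliminated
Only U3 stuck-at-1 reproduces the observed Y1=1, Y2=1.

U3 stuck-at-1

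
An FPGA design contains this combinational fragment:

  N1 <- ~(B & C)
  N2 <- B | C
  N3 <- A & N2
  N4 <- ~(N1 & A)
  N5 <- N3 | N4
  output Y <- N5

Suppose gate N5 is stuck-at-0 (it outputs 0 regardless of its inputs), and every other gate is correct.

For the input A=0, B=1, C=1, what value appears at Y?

0

Propagate with N5 forced: N1=0, N2=1, N3=0, N4=1, N5=0 [stuck-at-0].
So Y = 0. (Without the fault it would be 1.)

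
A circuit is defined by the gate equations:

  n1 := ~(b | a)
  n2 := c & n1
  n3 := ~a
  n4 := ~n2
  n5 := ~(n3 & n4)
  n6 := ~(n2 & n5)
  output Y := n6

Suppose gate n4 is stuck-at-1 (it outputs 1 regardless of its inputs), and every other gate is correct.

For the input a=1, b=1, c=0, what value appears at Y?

1

Propagate with n4 forced: n1=0, n2=0, n3=0, n4=1 [stuck-at-1], n5=1, n6=1.
So Y = 1. (Same as the fault-free value — the fault is masked on this input.)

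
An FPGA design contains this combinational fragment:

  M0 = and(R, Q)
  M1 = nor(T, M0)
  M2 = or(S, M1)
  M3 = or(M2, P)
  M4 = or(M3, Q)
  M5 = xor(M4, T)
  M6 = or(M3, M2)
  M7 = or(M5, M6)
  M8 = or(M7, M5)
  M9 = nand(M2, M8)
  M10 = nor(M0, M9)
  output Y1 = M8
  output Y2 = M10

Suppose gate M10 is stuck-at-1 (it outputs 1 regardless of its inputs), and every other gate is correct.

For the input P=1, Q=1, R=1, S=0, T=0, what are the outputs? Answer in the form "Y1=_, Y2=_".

Propagate with M10 forced: M0=1, M1=0, M2=0, M3=1, M4=1, M5=1, M6=1, M7=1, M8=1, M9=1, M10=1 [stuck-at-1].
So the outputs are Y1=1, Y2=1. (Without the fault they would be Y1=1, Y2=0.)

Y1=1, Y2=1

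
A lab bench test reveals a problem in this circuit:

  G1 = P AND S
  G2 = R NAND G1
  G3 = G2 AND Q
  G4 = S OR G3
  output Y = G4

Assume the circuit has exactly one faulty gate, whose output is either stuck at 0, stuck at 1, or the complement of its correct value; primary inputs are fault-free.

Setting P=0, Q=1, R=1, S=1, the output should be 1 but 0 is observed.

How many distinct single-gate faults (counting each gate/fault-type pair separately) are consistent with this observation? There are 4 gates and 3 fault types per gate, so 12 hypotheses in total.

2

Fault-free: G1=0, G2=1, G3=1, G4=1 → 1. Observed 0.
  G1 stuck-at-0: output 1 ✗
  G1 stuck-at-1: output 1 ✗
  G1 inverted output: output 1 ✗
  G2 stuck-at-0: output 1 ✗
  G2 stuck-at-1: output 1 ✗
  G2 inverted output: output 1 ✗
  G3 stuck-at-0: output 1 ✗
  G3 stuck-at-1: output 1 ✗
  G3 inverted output: output 1 ✗
  G4 stuck-at-0: output 0 ✓
  G4 stuck-at-1: output 1 ✗
  G4 inverted output: output 0 ✓
Consistent faults: {G4 stuck-at-0, G4 inverted output} — 2 in all.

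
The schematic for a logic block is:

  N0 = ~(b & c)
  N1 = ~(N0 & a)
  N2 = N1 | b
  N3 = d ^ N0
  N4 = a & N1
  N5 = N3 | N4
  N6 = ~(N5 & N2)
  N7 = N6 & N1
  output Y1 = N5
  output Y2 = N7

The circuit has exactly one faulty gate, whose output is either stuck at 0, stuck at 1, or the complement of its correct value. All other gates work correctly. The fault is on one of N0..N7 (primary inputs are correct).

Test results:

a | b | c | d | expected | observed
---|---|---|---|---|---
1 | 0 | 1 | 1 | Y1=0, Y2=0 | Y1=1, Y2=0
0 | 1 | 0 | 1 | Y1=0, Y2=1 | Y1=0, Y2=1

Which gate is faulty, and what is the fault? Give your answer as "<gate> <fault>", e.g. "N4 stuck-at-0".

Fault-free values for test 1 (a=1, b=0, c=1, d=1): N0=1, N1=0, N2=0, N3=0, N4=0, N5=0, N6=1, N7=0, giving Y1=0, Y2=0. Observed Y1=1, Y2=0.
Test 1: faults giving observed Y1=1, Y2=0 are {N0 stuck-at-0, N0 inverted output, N1 stuck-at-1, N1 inverted output, N3 stuck-at-1, N3 inverted output, N4 stuck-at-1, N4 inverted output, N5 stuck-at-1, N5 inverted output}.
Test 2 (a=0, b=1, c=0, d=1): fault-free N0=1, N1=1, N2=1, N3=0, N4=0, N5=0, N6=1, N7=1 → Y1=0, Y2=1; observed Y1=0, Y2=1. Eliminates N0 stuck-at-0, N0 inverted output, N1 inverted output, N3 stuck-at-1, N3 inverted output, N4 stuck-at-1, N4 inverted output, N5 stuck-at-1, N5 inverted output.
Only N1 stuck-at-1 is consistent with every test.

N1 stuck-at-1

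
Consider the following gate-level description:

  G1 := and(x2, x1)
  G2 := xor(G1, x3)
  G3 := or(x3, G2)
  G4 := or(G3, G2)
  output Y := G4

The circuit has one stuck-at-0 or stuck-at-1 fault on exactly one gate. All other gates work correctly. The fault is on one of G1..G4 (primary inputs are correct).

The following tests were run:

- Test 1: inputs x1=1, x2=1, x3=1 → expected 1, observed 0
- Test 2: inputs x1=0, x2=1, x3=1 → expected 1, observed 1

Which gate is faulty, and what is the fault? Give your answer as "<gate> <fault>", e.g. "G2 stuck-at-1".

Fault-free values for test 1 (x1=1, x2=1, x3=1): G1=1, G2=0, G3=1, G4=1, giving Y=1. Observed 0.
Test 1: faults giving observed 0 are {G3 stuck-at-0, G4 stuck-at-0}.
Test 2 (x1=0, x2=1, x3=1): fault-free G1=0, G2=1, G3=1, G4=1 → 1; observed 1. Eliminates G4 stuck-at-0.
Only G3 stuck-at-0 is consistent with every test.

G3 stuck-at-0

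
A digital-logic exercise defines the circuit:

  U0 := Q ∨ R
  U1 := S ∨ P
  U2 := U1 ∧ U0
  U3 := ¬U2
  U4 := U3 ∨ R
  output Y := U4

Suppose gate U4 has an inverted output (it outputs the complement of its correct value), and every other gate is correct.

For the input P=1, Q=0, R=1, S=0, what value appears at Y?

Propagate with U4 forced: U0=1, U1=1, U2=1, U3=0, U4=0 [inverted output].
So Y = 0. (Without the fault it would be 1.)

0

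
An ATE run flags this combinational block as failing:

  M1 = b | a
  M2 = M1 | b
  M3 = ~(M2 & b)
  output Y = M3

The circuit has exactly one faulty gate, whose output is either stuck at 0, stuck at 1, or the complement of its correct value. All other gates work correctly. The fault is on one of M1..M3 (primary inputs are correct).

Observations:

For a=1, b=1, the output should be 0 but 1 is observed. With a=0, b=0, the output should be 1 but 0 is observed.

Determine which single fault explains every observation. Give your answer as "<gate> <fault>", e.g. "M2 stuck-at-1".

M3 inverted output

Fault-free values for test 1 (a=1, b=1): M1=1, M2=1, M3=0, giving Y=0. Observed 1.
Test 1: faults giving observed 1 are {M2 stuck-at-0, M2 inverted output, M3 stuck-at-1, M3 inverted output}.
Test 2 (a=0, b=0): fault-free M1=0, M2=0, M3=1 → 1; observed 0. Eliminates M2 stuck-at-0, M2 inverted output, M3 stuck-at-1.
Only M3 inverted output is consistent with every test.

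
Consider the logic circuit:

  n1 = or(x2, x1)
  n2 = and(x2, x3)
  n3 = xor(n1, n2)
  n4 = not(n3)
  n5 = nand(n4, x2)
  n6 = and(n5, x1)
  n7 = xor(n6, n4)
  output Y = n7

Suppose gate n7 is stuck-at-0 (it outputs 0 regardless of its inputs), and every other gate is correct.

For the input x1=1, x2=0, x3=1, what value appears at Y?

Propagate with n7 forced: n1=1, n2=0, n3=1, n4=0, n5=1, n6=1, n7=0 [stuck-at-0].
So Y = 0. (Without the fault it would be 1.)

0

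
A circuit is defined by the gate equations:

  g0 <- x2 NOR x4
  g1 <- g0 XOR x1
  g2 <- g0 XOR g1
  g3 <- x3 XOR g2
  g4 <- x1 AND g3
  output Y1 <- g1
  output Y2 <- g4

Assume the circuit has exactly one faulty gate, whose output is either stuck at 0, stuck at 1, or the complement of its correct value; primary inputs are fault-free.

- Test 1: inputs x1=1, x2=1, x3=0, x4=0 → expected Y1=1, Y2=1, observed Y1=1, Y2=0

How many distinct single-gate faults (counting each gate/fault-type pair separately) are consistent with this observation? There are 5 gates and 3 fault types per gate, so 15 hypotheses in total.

Fault-free: g0=0, g1=1, g2=1, g3=1, g4=1 → Y1=1, Y2=1. Observed Y1=1, Y2=0.
  g0: none of the 3 fault types match ✗
  g1: none of the 3 fault types match ✗
  g2: stuck-at-0, inverted output ✓; others ✗
  g3: stuck-at-0, inverted output ✓; others ✗
  g4: stuck-at-0, inverted output ✓; others ✗
Consistent faults: {g2 stuck-at-0, g2 inverted output, g3 stuck-at-0, g3 inverted output, g4 stuck-at-0, g4 inverted output} — 6 in all.

6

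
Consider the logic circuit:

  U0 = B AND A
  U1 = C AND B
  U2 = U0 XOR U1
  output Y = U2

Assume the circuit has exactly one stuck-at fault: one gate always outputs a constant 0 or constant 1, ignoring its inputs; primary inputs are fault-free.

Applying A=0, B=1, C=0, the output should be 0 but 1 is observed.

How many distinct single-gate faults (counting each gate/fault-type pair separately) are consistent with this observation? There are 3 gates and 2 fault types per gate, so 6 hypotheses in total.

Fault-free: U0=0, U1=0, U2=0 → 0. Observed 1.
  U0 stuck-at-0: output 0 ✗
  U0 stuck-at-1: output 1 ✓
  U1 stuck-at-0: output 0 ✗
  U1 stuck-at-1: output 1 ✓
  U2 stuck-at-0: output 0 ✗
  U2 stuck-at-1: output 1 ✓
Consistent faults: {U0 stuck-at-1, U1 stuck-at-1, U2 stuck-at-1} — 3 in all.

3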